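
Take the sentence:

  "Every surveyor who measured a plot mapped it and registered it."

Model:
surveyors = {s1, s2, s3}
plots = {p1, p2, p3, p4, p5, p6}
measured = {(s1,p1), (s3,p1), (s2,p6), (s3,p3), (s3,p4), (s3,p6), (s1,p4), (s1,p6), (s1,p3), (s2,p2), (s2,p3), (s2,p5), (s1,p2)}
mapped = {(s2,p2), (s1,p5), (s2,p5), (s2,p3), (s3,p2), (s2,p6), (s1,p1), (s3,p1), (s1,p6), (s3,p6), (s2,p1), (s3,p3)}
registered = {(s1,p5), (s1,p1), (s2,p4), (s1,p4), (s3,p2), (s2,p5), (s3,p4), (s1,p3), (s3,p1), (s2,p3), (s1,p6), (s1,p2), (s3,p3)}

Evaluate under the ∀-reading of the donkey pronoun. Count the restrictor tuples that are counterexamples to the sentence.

"it" takes "a plot" as antecedent — a donkey pronoun bound across the clause boundary.
Strong reading: for every (s,p) with measured(s,p), mapped(s,p) ∧ registered(s,p).
Restrictor pairs: (s1,p1) ✓  (s1,p2) ✗  (s1,p3) ✗  (s1,p4) ✗  (s1,p6) ✓  (s2,p2) ✗  (s2,p3) ✓  (s2,p5) ✓  (s2,p6) ✗  (s3,p1) ✓  (s3,p3) ✓  (s3,p4) ✗  (s3,p6) ✗
Counterexamples (restrictor pairs failing the scope): 7.

7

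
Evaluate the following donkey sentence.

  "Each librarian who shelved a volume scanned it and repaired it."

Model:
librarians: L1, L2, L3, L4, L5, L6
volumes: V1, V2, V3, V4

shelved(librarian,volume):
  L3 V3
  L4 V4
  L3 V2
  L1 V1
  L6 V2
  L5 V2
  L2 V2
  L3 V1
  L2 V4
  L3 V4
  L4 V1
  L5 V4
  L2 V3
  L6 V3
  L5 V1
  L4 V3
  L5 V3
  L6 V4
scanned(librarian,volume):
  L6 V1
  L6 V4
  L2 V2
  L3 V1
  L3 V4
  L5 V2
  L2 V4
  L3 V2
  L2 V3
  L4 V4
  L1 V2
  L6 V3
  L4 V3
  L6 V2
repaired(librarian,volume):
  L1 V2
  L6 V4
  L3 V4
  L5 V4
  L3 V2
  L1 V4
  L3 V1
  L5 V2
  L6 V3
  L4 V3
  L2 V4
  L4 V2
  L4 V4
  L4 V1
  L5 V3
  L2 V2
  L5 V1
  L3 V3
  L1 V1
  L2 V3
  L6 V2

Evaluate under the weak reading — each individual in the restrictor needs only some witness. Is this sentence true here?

False

"it" takes "a volume" as antecedent — a donkey pronoun bound across the clause boundary.
Weak reading: every librarian l with some shelved-volume has at least one shelved-volume v such that scanned(l,v) ∧ repaired(l,v).
Per librarian: L1:✗  L2:✓  L3:✓  L4:✓  L5:✓  L6:✓
L1 has no witness among its shelved-volumes.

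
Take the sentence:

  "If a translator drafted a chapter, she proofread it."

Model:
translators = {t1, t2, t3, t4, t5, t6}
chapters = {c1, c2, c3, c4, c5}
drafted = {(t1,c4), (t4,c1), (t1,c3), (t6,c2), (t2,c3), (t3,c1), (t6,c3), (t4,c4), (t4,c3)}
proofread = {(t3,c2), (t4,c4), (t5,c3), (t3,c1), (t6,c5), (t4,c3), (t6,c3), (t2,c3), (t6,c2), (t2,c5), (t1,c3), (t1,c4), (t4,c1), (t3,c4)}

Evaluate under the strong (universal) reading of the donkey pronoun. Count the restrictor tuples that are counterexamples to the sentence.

"it" takes "a chapter" as antecedent — a donkey pronoun bound across the clause boundary.
Strong reading: for every (t,c) with drafted(t,c), proofread(t,c).
Restrictor pairs: (t1,c3) ✓  (t1,c4) ✓  (t2,c3) ✓  (t3,c1) ✓  (t4,c1) ✓  (t4,c3) ✓  (t4,c4) ✓  (t6,c2) ✓  (t6,c3) ✓
Counterexamples (restrictor pairs failing the scope): 0.

0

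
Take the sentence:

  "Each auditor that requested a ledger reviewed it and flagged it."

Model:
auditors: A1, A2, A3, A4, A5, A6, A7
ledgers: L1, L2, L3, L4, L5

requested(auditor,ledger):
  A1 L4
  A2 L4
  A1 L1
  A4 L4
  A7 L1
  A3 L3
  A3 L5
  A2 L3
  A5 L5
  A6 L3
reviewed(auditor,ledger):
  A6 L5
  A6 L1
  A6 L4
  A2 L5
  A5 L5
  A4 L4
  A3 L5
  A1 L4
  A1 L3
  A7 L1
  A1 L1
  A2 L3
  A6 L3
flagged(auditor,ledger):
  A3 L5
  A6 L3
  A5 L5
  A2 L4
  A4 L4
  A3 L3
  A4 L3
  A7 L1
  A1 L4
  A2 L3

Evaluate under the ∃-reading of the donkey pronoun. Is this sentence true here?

"it" takes "a ledger" as antecedent — a donkey pronoun bound across the clause boundary.
Weak reading: every auditor a with some requested-ledger has at least one requested-ledger l such that reviewed(a,l) ∧ flagged(a,l).
Per auditor: A1:✓  A2:✓  A3:✓  A4:✓  A5:✓  A6:✓  A7:✓
Every auditor in the restrictor has a witness.

True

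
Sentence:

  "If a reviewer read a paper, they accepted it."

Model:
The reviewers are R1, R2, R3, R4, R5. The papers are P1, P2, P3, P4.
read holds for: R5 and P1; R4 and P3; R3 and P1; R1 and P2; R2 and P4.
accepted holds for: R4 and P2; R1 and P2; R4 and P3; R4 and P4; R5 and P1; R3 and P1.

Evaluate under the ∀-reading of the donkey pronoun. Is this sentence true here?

False

"it" takes "a paper" as antecedent — a donkey pronoun bound across the clause boundary.
Strong reading: for every (r,p) with read(r,p), accepted(r,p).
Restrictor pairs: (R1,P2) ✓  (R2,P4) ✗  (R3,P1) ✓  (R4,P3) ✓  (R5,P1) ✓
Counterexample: (R2,P4) is in read but fails the scope.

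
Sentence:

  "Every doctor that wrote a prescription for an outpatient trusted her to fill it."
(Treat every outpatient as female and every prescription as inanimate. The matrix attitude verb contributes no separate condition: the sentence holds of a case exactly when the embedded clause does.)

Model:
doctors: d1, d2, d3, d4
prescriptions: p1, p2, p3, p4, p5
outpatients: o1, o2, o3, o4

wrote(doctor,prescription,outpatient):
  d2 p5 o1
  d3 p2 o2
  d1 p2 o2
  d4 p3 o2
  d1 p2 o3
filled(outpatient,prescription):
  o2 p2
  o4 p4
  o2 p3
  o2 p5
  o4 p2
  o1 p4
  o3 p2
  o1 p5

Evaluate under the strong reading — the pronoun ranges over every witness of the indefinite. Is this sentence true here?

True

"her" takes "an outpatient" as antecedent and "it" takes "a prescription"; both are donkey pronouns co-varying with the restrictor.
Strong reading: for every (d,p,o) with wrote(d,p,o), filled(o,p).
Restrictor triples: (d1,p2,o2)→filled(o2,p2) ✓  (d1,p2,o3)→filled(o3,p2) ✓  (d2,p5,o1)→filled(o1,p5) ✓  (d3,p2,o2)→filled(o2,p2) ✓  (d4,p3,o2)→filled(o2,p3) ✓
Every restrictor triple satisfies the scope.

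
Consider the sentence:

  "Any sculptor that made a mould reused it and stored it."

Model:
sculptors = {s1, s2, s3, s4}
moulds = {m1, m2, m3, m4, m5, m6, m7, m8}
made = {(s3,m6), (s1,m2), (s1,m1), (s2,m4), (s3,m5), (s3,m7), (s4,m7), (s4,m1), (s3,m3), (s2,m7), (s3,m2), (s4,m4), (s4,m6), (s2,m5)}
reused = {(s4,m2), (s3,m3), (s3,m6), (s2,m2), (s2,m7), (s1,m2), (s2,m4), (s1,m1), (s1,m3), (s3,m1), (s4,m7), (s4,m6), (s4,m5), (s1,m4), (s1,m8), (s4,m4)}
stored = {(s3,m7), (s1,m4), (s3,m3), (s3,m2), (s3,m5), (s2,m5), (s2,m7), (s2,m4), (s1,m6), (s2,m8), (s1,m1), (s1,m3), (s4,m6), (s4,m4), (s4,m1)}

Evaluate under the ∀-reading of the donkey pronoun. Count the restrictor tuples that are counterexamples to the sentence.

"it" takes "a mould" as antecedent — a donkey pronoun bound across the clause boundary.
Strong reading: for every (s,m) with made(s,m), reused(s,m) ∧ stored(s,m).
Restrictor pairs: (s1,m1) ✓  (s1,m2) ✗  (s2,m4) ✓  (s2,m5) ✗  (s2,m7) ✓  (s3,m2) ✗  (s3,m3) ✓  (s3,m5) ✗  (s3,m6) ✗  (s3,m7) ✗  (s4,m1) ✗  (s4,m4) ✓  (s4,m6) ✓  (s4,m7) ✗
Counterexamples (restrictor pairs failing the scope): 8.

8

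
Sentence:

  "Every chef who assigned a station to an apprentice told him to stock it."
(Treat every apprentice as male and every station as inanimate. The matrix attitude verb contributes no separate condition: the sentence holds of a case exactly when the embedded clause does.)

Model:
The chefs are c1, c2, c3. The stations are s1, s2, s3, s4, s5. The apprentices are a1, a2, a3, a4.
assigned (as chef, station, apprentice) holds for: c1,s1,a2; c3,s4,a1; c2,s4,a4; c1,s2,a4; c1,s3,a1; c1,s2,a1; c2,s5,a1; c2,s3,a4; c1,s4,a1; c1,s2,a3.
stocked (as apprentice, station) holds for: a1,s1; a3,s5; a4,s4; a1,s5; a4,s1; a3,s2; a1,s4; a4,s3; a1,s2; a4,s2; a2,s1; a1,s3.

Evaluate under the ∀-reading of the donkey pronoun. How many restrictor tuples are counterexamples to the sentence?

0

"him" takes "an apprentice" as antecedent and "it" takes "a station"; both are donkey pronouns co-varying with the restrictor.
Strong reading: for every (c,s,a) with assigned(c,s,a), stocked(a,s).
Restrictor triples: (c1,s1,a2)→stocked(a2,s1) ✓  (c1,s2,a1)→stocked(a1,s2) ✓  (c1,s2,a3)→stocked(a3,s2) ✓  (c1,s2,a4)→stocked(a4,s2) ✓  (c1,s3,a1)→stocked(a1,s3) ✓  (c1,s4,a1)→stocked(a1,s4) ✓  (c2,s3,a4)→stocked(a4,s3) ✓  (c2,s4,a4)→stocked(a4,s4) ✓  (c2,s5,a1)→stocked(a1,s5) ✓  (c3,s4,a1)→stocked(a1,s4) ✓
Counterexamples (restrictor triples failing the scope): 0.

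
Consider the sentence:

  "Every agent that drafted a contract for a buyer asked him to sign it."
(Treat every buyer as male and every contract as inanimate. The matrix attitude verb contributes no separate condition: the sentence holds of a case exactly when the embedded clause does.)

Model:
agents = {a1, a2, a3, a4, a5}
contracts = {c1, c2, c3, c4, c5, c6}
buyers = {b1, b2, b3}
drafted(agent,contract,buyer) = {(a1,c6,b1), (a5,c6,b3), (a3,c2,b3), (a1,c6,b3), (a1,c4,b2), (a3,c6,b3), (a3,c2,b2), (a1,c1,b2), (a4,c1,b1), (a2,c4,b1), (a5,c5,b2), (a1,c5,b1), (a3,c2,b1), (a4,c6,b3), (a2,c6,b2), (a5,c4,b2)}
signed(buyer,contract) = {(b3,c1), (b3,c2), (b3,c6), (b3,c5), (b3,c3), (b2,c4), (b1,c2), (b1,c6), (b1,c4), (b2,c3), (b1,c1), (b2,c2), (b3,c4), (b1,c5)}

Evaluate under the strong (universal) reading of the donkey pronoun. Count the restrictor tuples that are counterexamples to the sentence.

3

"him" takes "a buyer" as antecedent and "it" takes "a contract"; both are donkey pronouns co-varying with the restrictor.
Strong reading: for every (a,c,b) with drafted(a,c,b), signed(b,c).
Restrictor triples: (a1,c1,b2)→signed(b2,c1) ✗  (a1,c4,b2)→signed(b2,c4) ✓  (a1,c5,b1)→signed(b1,c5) ✓  (a1,c6,b1)→signed(b1,c6) ✓  (a1,c6,b3)→signed(b3,c6) ✓  (a2,c4,b1)→signed(b1,c4) ✓  (a2,c6,b2)→signed(b2,c6) ✗  (a3,c2,b1)→signed(b1,c2) ✓  (a3,c2,b2)→signed(b2,c2) ✓  (a3,c2,b3)→signed(b3,c2) ✓  (a3,c6,b3)→signed(b3,c6) ✓  (a4,c1,b1)→signed(b1,c1) ✓  (a4,c6,b3)→signed(b3,c6) ✓  (a5,c4,b2)→signed(b2,c4) ✓  (a5,c5,b2)→signed(b2,c5) ✗  (a5,c6,b3)→signed(b3,c6) ✓
Counterexamples (restrictor triples failing the scope): 3.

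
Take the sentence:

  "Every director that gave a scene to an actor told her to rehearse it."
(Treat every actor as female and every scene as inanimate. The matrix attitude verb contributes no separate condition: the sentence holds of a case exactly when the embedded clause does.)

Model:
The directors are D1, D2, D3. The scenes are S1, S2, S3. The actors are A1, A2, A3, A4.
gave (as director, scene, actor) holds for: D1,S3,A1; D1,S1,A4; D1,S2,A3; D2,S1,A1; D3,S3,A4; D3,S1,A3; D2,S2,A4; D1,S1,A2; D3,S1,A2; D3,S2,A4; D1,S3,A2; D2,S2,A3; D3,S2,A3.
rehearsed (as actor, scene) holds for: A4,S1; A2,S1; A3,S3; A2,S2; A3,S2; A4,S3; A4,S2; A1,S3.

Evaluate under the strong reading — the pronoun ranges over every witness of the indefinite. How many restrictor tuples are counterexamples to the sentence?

3

"her" takes "an actor" as antecedent and "it" takes "a scene"; both are donkey pronouns co-varying with the restrictor.
Strong reading: for every (d,s,a) with gave(d,s,a), rehearsed(a,s).
Restrictor triples: (D1,S1,A2)→rehearsed(A2,S1) ✓  (D1,S1,A4)→rehearsed(A4,S1) ✓  (D1,S2,A3)→rehearsed(A3,S2) ✓  (D1,S3,A1)→rehearsed(A1,S3) ✓  (D1,S3,A2)→rehearsed(A2,S3) ✗  (D2,S1,A1)→rehearsed(A1,S1) ✗  (D2,S2,A3)→rehearsed(A3,S2) ✓  (D2,S2,A4)→rehearsed(A4,S2) ✓  (D3,S1,A2)→rehearsed(A2,S1) ✓  (D3,S1,A3)→rehearsed(A3,S1) ✗  (D3,S2,A3)→rehearsed(A3,S2) ✓  (D3,S2,A4)→rehearsed(A4,S2) ✓  (D3,S3,A4)→rehearsed(A4,S3) ✓
Counterexamples (restrictor triples failing the scope): 3.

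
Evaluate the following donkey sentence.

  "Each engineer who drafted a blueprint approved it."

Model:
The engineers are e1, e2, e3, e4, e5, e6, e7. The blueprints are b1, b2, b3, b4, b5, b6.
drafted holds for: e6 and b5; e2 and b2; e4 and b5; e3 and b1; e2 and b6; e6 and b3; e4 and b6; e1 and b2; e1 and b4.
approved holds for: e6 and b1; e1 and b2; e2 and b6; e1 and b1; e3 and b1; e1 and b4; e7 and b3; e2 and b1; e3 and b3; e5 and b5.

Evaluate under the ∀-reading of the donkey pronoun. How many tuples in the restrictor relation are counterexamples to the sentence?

"it" takes "a blueprint" as antecedent — a donkey pronoun bound across the clause boundary.
Strong reading: for every (e,b) with drafted(e,b), approved(e,b).
Restrictor pairs: (e1,b2) ✓  (e1,b4) ✓  (e2,b2) ✗  (e2,b6) ✓  (e3,b1) ✓  (e4,b5) ✗  (e4,b6) ✗  (e6,b3) ✗  (e6,b5) ✗
Counterexamples (restrictor pairs failing the scope): 5.

5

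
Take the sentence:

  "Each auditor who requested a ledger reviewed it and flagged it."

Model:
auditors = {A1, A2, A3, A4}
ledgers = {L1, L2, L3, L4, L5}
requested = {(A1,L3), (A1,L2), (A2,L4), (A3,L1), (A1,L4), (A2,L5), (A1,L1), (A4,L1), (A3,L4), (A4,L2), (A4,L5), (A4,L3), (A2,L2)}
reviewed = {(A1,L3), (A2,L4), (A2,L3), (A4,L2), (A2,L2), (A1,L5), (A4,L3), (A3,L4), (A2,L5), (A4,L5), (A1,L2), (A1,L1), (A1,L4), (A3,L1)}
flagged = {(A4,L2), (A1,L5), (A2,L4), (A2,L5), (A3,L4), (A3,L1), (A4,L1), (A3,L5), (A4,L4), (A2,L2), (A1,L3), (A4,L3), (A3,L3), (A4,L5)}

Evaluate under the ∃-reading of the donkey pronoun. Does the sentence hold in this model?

True

"it" takes "a ledger" as antecedent — a donkey pronoun bound across the clause boundary.
Weak reading: every auditor a with some requested-ledger has at least one requested-ledger l such that reviewed(a,l) ∧ flagged(a,l).
Per auditor: A1:✓  A2:✓  A3:✓  A4:✓
Every auditor in the restrictor has a witness.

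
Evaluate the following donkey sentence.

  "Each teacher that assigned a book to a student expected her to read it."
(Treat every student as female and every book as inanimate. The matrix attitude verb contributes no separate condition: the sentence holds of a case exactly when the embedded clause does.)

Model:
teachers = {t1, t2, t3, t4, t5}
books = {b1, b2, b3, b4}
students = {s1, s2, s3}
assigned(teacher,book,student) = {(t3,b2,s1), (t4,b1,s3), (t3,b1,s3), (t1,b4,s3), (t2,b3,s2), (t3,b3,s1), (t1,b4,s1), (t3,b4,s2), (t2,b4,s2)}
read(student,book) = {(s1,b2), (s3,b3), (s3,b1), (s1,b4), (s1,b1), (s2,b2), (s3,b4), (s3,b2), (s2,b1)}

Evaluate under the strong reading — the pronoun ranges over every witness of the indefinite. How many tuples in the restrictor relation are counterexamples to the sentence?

4

"her" takes "a student" as antecedent and "it" takes "a book"; both are donkey pronouns co-varying with the restrictor.
Strong reading: for every (t,b,s) with assigned(t,b,s), read(s,b).
Restrictor triples: (t1,b4,s1)→read(s1,b4) ✓  (t1,b4,s3)→read(s3,b4) ✓  (t2,b3,s2)→read(s2,b3) ✗  (t2,b4,s2)→read(s2,b4) ✗  (t3,b1,s3)→read(s3,b1) ✓  (t3,b2,s1)→read(s1,b2) ✓  (t3,b3,s1)→read(s1,b3) ✗  (t3,b4,s2)→read(s2,b4) ✗  (t4,b1,s3)→read(s3,b1) ✓
Counterexamples (restrictor triples failing the scope): 4.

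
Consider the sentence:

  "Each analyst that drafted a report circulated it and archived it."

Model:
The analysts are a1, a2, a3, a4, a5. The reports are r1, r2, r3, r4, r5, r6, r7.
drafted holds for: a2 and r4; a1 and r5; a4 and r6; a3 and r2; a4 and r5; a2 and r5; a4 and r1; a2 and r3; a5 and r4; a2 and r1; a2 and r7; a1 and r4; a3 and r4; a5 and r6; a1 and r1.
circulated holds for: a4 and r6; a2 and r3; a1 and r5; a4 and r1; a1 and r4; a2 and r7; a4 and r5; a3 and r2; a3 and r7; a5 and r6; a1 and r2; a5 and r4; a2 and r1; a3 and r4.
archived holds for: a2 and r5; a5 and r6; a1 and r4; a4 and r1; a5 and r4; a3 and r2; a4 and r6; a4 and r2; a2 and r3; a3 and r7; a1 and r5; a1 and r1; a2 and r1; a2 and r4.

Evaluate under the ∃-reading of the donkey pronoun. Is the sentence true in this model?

True

"it" takes "a report" as antecedent — a donkey pronoun bound across the clause boundary.
Weak reading: every analyst a with some drafted-report has at least one drafted-report r such that circulated(a,r) ∧ archived(a,r).
Per analyst: a1:✓  a2:✓  a3:✓  a4:✓  a5:✓
Every analyst in the restrictor has a witness.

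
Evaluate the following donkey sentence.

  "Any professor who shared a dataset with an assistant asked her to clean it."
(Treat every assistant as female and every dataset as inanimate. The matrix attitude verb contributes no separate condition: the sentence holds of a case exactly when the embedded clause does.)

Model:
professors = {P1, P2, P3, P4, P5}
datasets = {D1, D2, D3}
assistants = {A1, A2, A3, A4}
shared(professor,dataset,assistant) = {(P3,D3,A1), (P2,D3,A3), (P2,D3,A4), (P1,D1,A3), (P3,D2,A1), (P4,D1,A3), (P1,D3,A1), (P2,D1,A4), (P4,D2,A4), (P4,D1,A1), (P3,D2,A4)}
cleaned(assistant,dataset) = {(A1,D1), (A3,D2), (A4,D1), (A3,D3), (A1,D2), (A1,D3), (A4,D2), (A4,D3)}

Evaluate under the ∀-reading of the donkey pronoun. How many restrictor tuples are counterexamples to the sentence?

"her" takes "an assistant" as antecedent and "it" takes "a dataset"; both are donkey pronouns co-varying with the restrictor.
Strong reading: for every (p,d,a) with shared(p,d,a), cleaned(a,d).
Restrictor triples: (P1,D1,A3)→cleaned(A3,D1) ✗  (P1,D3,A1)→cleaned(A1,D3) ✓  (P2,D1,A4)→cleaned(A4,D1) ✓  (P2,D3,A3)→cleaned(A3,D3) ✓  (P2,D3,A4)→cleaned(A4,D3) ✓  (P3,D2,A1)→cleaned(A1,D2) ✓  (P3,D2,A4)→cleaned(A4,D2) ✓  (P3,D3,A1)→cleaned(A1,D3) ✓  (P4,D1,A1)→cleaned(A1,D1) ✓  (P4,D1,A3)→cleaned(A3,D1) ✗  (P4,D2,A4)→cleaned(A4,D2) ✓
Counterexamples (restrictor triples failing the scope): 2.

2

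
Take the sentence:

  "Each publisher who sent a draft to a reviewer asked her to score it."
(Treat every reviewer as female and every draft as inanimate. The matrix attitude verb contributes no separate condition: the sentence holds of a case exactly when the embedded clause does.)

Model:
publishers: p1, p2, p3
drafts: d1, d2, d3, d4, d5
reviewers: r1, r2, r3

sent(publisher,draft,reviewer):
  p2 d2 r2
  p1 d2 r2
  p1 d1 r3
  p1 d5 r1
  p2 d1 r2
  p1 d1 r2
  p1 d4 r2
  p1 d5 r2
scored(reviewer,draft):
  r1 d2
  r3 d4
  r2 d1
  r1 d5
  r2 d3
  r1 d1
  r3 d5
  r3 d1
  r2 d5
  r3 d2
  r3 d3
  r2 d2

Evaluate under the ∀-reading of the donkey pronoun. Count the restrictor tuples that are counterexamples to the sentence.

1

"her" takes "a reviewer" as antecedent and "it" takes "a draft"; both are donkey pronouns co-varying with the restrictor.
Strong reading: for every (p,d,r) with sent(p,d,r), scored(r,d).
Restrictor triples: (p1,d1,r2)→scored(r2,d1) ✓  (p1,d1,r3)→scored(r3,d1) ✓  (p1,d2,r2)→scored(r2,d2) ✓  (p1,d4,r2)→scored(r2,d4) ✗  (p1,d5,r1)→scored(r1,d5) ✓  (p1,d5,r2)→scored(r2,d5) ✓  (p2,d1,r2)→scored(r2,d1) ✓  (p2,d2,r2)→scored(r2,d2) ✓
Counterexamples (restrictor triples failing the scope): 1.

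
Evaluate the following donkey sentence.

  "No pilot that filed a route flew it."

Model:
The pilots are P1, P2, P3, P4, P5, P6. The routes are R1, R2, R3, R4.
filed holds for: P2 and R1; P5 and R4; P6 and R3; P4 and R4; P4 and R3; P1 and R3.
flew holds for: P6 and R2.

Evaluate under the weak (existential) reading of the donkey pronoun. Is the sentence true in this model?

True

"it" takes "a route" as antecedent — a donkey pronoun bound across the clause boundary.
Truth condition: for no (p,r) with filed(p,r) does flew(p,r) hold.
Restrictor pairs — does the scope hold? (P1,R3):fails  (P2,R1):fails  (P4,R3):fails  (P4,R4):fails  (P5,R4):fails  (P6,R3):fails
Scope holds for no restrictor pair, so the sentence is true.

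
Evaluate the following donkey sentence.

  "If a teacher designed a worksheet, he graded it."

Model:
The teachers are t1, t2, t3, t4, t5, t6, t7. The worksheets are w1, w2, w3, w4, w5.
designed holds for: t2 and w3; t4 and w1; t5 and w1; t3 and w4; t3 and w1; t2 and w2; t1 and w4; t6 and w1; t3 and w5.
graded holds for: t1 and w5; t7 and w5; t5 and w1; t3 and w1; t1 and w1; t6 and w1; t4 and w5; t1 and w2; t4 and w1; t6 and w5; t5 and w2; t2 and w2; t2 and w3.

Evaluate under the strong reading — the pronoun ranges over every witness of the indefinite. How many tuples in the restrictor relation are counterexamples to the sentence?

3

"it" takes "a worksheet" as antecedent — a donkey pronoun bound across the clause boundary.
Strong reading: for every (t,w) with designed(t,w), graded(t,w).
Restrictor pairs: (t1,w4) ✗  (t2,w2) ✓  (t2,w3) ✓  (t3,w1) ✓  (t3,w4) ✗  (t3,w5) ✗  (t4,w1) ✓  (t5,w1) ✓  (t6,w1) ✓
Counterexamples (restrictor pairs failing the scope): 3.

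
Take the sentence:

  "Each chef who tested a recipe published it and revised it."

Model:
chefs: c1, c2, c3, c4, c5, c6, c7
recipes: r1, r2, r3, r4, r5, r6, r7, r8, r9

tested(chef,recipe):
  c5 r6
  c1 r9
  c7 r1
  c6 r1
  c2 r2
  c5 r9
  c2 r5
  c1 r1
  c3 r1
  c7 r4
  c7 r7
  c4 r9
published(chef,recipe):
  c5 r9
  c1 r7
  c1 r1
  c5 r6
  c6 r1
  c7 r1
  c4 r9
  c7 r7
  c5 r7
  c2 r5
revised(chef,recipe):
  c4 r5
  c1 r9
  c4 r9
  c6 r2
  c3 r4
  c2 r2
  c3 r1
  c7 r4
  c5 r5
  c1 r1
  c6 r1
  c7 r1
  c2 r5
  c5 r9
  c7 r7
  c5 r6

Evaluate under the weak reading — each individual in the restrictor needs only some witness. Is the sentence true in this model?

False

"it" takes "a recipe" as antecedent — a donkey pronoun bound across the clause boundary.
Weak reading: every chef c with some tested-recipe has at least one tested-recipe r such that published(c,r) ∧ revised(c,r).
Per chef: c1:✓  c2:✓  c3:✗  c4:✓  c5:✓  c6:✓  c7:✓
c3 has no witness among its tested-recipes.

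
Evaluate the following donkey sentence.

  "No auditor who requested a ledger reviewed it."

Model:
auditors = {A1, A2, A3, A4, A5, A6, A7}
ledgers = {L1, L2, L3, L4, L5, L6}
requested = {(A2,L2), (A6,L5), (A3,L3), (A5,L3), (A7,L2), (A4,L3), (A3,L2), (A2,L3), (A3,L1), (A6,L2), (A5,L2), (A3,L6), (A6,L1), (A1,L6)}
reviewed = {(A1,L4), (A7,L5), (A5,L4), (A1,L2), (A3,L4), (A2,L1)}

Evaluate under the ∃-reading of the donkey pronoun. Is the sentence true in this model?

"it" takes "a ledger" as antecedent — a donkey pronoun bound across the clause boundary.
Truth condition: for no (a,l) with requested(a,l) does reviewed(a,l) hold.
Restrictor pairs — does the scope hold? (A1,L6):fails  (A2,L2):fails  (A2,L3):fails  (A3,L1):fails  (A3,L2):fails  (A3,L3):fails  (A3,L6):fails  (A4,L3):fails  (A5,L2):fails  (A5,L3):fails  (A6,L1):fails  (A6,L2):fails  (A6,L5):fails  (A7,L2):fails
Scope holds for no restrictor pair, so the sentence is true.

True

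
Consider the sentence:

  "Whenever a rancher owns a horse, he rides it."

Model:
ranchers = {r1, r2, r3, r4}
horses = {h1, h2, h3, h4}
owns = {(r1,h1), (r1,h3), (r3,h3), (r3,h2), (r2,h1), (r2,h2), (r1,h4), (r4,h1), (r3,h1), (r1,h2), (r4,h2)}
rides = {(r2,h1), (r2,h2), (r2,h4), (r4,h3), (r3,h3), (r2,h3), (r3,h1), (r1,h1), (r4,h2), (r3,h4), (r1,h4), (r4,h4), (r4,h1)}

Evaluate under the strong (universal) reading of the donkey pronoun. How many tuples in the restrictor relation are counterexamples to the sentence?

"it" takes "a horse" as antecedent — a donkey pronoun bound across the clause boundary.
Strong reading: for every (r,h) with owns(r,h), rides(r,h).
Restrictor pairs: (r1,h1) ✓  (r1,h2) ✗  (r1,h3) ✗  (r1,h4) ✓  (r2,h1) ✓  (r2,h2) ✓  (r3,h1) ✓  (r3,h2) ✗  (r3,h3) ✓  (r4,h1) ✓  (r4,h2) ✓
Counterexamples (restrictor pairs failing the scope): 3.

3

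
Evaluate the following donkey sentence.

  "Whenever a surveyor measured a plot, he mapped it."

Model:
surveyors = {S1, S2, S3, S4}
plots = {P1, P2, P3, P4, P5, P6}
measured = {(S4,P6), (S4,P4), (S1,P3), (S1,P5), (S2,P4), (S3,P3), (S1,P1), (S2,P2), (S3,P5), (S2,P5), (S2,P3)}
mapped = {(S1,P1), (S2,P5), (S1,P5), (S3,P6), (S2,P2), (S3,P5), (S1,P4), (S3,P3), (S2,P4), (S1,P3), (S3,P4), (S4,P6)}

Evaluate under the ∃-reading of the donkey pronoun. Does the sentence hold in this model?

"it" takes "a plot" as antecedent — a donkey pronoun bound across the clause boundary.
Weak reading: every surveyor s with some measured-plot has at least one measured-plot p such that mapped(s,p).
Per surveyor: S1:✓  S2:✓  S3:✓  S4:✓
Every surveyor in the restrictor has a witness.

True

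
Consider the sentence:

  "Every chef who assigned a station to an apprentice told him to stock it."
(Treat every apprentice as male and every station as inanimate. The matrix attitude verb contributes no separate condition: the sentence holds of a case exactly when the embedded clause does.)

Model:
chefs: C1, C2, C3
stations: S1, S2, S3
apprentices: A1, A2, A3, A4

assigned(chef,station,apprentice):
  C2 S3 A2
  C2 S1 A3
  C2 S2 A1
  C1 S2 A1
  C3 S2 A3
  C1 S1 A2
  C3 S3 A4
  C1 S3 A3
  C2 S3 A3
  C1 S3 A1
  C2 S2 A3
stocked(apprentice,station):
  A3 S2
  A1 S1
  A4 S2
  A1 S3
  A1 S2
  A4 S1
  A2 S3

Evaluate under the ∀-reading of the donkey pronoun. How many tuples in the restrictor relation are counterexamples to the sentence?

"him" takes "an apprentice" as antecedent and "it" takes "a station"; both are donkey pronouns co-varying with the restrictor.
Strong reading: for every (c,s,a) with assigned(c,s,a), stocked(a,s).
Restrictor triples: (C1,S1,A2)→stocked(A2,S1) ✗  (C1,S2,A1)→stocked(A1,S2) ✓  (C1,S3,A1)→stocked(A1,S3) ✓  (C1,S3,A3)→stocked(A3,S3) ✗  (C2,S1,A3)→stocked(A3,S1) ✗  (C2,S2,A1)→stocked(A1,S2) ✓  (C2,S2,A3)→stocked(A3,S2) ✓  (C2,S3,A2)→stocked(A2,S3) ✓  (C2,S3,A3)→stocked(A3,S3) ✗  (C3,S2,A3)→stocked(A3,S2) ✓  (C3,S3,A4)→stocked(A4,S3) ✗
Counterexamples (restrictor triples failing the scope): 5.

5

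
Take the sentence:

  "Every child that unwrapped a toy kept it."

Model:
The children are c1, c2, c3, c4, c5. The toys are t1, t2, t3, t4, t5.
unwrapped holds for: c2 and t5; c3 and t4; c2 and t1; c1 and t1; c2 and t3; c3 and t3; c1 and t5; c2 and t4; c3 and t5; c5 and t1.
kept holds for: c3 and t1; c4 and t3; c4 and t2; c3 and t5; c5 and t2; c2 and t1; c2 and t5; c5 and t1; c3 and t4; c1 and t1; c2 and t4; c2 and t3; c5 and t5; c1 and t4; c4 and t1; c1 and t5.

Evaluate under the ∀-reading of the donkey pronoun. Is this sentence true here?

False

"it" takes "a toy" as antecedent — a donkey pronoun bound across the clause boundary.
Strong reading: for every (c,t) with unwrapped(c,t), kept(c,t).
Restrictor pairs: (c1,t1) ✓  (c1,t5) ✓  (c2,t1) ✓  (c2,t3) ✓  (c2,t4) ✓  (c2,t5) ✓  (c3,t3) ✗  (c3,t4) ✓  (c3,t5) ✓  (c5,t1) ✓
Counterexample: (c3,t3) is in unwrapped but fails the scope.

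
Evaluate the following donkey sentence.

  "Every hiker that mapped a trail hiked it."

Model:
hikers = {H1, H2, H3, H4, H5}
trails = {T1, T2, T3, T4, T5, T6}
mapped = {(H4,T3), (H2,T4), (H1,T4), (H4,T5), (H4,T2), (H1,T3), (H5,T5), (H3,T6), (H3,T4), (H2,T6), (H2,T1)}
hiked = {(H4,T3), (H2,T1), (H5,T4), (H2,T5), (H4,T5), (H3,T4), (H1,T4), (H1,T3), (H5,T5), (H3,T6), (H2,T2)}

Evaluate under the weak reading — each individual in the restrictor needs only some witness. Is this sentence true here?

True

"it" takes "a trail" as antecedent — a donkey pronoun bound across the clause boundary.
Weak reading: every hiker h with some mapped-trail has at least one mapped-trail t such that hiked(h,t).
Per hiker: H1:✓  H2:✓  H3:✓  H4:✓  H5:✓
Every hiker in the restrictor has a witness.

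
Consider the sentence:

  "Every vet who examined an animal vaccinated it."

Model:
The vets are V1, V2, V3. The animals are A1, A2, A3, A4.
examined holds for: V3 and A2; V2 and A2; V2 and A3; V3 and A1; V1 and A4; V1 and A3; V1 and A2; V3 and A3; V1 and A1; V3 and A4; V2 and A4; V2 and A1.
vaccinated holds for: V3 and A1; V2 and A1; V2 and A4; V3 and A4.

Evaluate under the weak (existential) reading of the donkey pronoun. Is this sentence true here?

"it" takes "an animal" as antecedent — a donkey pronoun bound across the clause boundary.
Weak reading: every vet v with some examined-animal has at least one examined-animal a such that vaccinated(v,a).
Per vet: V1:✗  V2:✓  V3:✓
V1 has no witness among its examined-animals.

False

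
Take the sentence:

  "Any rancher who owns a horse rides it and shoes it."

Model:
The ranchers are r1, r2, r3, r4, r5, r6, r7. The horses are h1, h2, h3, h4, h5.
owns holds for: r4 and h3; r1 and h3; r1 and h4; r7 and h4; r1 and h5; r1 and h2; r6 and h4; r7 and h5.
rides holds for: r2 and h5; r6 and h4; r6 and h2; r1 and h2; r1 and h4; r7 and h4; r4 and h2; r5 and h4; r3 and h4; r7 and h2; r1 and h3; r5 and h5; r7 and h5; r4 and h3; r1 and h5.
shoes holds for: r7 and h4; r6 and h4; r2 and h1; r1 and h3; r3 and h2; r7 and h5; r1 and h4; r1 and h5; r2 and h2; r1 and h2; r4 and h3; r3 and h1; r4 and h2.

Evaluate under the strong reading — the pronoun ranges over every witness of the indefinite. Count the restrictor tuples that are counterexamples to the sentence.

"it" takes "a horse" as antecedent — a donkey pronoun bound across the clause boundary.
Strong reading: for every (r,h) with owns(r,h), rides(r,h) ∧ shoes(r,h).
Restrictor pairs: (r1,h2) ✓  (r1,h3) ✓  (r1,h4) ✓  (r1,h5) ✓  (r4,h3) ✓  (r6,h4) ✓  (r7,h4) ✓  (r7,h5) ✓
Counterexamples (restrictor pairs failing the scope): 0.

0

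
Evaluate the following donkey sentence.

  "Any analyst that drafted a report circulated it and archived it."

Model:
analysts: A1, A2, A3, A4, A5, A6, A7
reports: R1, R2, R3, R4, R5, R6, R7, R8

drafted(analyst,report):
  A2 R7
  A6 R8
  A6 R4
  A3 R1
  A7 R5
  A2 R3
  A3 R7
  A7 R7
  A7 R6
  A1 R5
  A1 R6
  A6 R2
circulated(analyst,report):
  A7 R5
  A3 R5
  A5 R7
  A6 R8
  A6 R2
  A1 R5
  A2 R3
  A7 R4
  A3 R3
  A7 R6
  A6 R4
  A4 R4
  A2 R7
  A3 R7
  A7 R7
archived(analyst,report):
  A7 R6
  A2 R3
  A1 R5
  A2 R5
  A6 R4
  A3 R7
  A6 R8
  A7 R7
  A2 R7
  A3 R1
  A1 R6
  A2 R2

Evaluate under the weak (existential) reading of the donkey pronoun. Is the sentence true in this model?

"it" takes "a report" as antecedent — a donkey pronoun bound across the clause boundary.
Weak reading: every analyst a with some drafted-report has at least one drafted-report r such that circulated(a,r) ∧ archived(a,r).
Per analyst: A1:✓  A2:✓  A3:✓  A6:✓  A7:✓
Every analyst in the restrictor has a witness.

True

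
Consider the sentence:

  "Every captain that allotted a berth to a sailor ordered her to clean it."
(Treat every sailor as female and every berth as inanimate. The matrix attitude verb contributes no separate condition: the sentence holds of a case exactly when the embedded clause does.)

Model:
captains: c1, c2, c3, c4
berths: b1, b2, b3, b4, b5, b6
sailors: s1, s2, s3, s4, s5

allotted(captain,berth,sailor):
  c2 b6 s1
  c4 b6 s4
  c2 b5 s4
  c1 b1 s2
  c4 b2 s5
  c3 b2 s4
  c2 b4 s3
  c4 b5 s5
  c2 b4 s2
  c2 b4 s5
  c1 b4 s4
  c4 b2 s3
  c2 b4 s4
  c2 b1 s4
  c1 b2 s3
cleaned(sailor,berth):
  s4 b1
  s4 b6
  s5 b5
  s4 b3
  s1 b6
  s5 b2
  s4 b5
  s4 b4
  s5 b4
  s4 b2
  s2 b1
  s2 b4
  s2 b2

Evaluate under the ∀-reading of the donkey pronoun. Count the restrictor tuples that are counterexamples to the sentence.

3

"her" takes "a sailor" as antecedent and "it" takes "a berth"; both are donkey pronouns co-varying with the restrictor.
Strong reading: for every (c,b,s) with allotted(c,b,s), cleaned(s,b).
Restrictor triples: (c1,b1,s2)→cleaned(s2,b1) ✓  (c1,b2,s3)→cleaned(s3,b2) ✗  (c1,b4,s4)→cleaned(s4,b4) ✓  (c2,b1,s4)→cleaned(s4,b1) ✓  (c2,b4,s2)→cleaned(s2,b4) ✓  (c2,b4,s3)→cleaned(s3,b4) ✗  (c2,b4,s4)→cleaned(s4,b4) ✓  (c2,b4,s5)→cleaned(s5,b4) ✓  (c2,b5,s4)→cleaned(s4,b5) ✓  (c2,b6,s1)→cleaned(s1,b6) ✓  (c3,b2,s4)→cleaned(s4,b2) ✓  (c4,b2,s3)→cleaned(s3,b2) ✗  (c4,b2,s5)→cleaned(s5,b2) ✓  (c4,b5,s5)→cleaned(s5,b5) ✓  (c4,b6,s4)→cleaned(s4,b6) ✓
Counterexamples (restrictor triples failing the scope): 3.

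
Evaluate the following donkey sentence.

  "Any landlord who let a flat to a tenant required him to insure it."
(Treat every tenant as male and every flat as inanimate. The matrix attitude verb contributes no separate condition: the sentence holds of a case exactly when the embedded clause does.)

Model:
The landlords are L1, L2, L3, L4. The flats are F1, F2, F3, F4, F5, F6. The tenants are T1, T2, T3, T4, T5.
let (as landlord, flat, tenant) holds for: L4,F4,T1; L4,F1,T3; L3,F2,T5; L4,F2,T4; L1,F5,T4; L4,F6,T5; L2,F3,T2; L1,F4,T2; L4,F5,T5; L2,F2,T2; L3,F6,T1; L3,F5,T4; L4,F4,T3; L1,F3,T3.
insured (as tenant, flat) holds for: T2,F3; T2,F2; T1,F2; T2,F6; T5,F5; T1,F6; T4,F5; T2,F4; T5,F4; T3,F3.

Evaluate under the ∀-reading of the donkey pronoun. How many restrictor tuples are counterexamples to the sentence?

6

"him" takes "a tenant" as antecedent and "it" takes "a flat"; both are donkey pronouns co-varying with the restrictor.
Strong reading: for every (l,f,t) with let(l,f,t), insured(t,f).
Restrictor triples: (L1,F3,T3)→insured(T3,F3) ✓  (L1,F4,T2)→insured(T2,F4) ✓  (L1,F5,T4)→insured(T4,F5) ✓  (L2,F2,T2)→insured(T2,F2) ✓  (L2,F3,T2)→insured(T2,F3) ✓  (L3,F2,T5)→insured(T5,F2) ✗  (L3,F5,T4)→insured(T4,F5) ✓  (L3,F6,T1)→insured(T1,F6) ✓  (L4,F1,T3)→insured(T3,F1) ✗  (L4,F2,T4)→insured(T4,F2) ✗  (L4,F4,T1)→insured(T1,F4) ✗  (L4,F4,T3)→insured(T3,F4) ✗  (L4,F5,T5)→insured(T5,F5) ✓  (L4,F6,T5)→insured(T5,F6) ✗
Counterexamples (restrictor triples failing the scope): 6.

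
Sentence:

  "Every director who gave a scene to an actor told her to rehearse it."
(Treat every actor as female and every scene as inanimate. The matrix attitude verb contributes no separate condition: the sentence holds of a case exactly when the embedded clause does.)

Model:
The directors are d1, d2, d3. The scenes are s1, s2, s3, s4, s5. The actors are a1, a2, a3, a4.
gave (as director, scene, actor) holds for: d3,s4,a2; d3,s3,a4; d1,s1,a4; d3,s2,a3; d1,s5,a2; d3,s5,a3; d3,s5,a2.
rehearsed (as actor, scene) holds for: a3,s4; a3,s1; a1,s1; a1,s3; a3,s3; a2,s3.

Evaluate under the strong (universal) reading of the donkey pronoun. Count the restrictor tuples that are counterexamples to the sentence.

"her" takes "an actor" as antecedent and "it" takes "a scene"; both are donkey pronouns co-varying with the restrictor.
Strong reading: for every (d,s,a) with gave(d,s,a), rehearsed(a,s).
Restrictor triples: (d1,s1,a4)→rehearsed(a4,s1) ✗  (d1,s5,a2)→rehearsed(a2,s5) ✗  (d3,s2,a3)→rehearsed(a3,s2) ✗  (d3,s3,a4)→rehearsed(a4,s3) ✗  (d3,s4,a2)→rehearsed(a2,s4) ✗  (d3,s5,a2)→rehearsed(a2,s5) ✗  (d3,s5,a3)→rehearsed(a3,s5) ✗
Counterexamples (restrictor triples failing the scope): 7.

7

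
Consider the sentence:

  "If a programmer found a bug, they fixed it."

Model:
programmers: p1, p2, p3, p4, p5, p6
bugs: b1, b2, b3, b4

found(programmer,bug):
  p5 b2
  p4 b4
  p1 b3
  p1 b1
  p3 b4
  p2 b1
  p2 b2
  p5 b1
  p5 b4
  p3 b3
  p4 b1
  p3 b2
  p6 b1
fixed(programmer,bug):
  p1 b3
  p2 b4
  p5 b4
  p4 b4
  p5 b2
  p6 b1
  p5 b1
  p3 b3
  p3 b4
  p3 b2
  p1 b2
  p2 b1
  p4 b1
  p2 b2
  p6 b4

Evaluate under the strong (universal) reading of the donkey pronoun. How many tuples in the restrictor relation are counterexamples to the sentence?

1

"it" takes "a bug" as antecedent — a donkey pronoun bound across the clause boundary.
Strong reading: for every (p,b) with found(p,b), fixed(p,b).
Restrictor pairs: (p1,b1) ✗  (p1,b3) ✓  (p2,b1) ✓  (p2,b2) ✓  (p3,b2) ✓  (p3,b3) ✓  (p3,b4) ✓  (p4,b1) ✓  (p4,b4) ✓  (p5,b1) ✓  (p5,b2) ✓  (p5,b4) ✓  (p6,b1) ✓
Counterexamples (restrictor pairs failing the scope): 1.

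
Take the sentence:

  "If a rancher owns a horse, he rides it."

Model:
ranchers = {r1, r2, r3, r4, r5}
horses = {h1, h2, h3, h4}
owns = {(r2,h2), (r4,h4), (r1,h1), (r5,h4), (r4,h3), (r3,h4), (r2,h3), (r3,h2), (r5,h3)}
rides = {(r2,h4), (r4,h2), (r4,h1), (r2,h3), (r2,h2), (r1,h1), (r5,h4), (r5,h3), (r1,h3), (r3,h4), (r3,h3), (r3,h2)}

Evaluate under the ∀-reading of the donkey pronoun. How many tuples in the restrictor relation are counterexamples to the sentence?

2

"it" takes "a horse" as antecedent — a donkey pronoun bound across the clause boundary.
Strong reading: for every (r,h) with owns(r,h), rides(r,h).
Restrictor pairs: (r1,h1) ✓  (r2,h2) ✓  (r2,h3) ✓  (r3,h2) ✓  (r3,h4) ✓  (r4,h3) ✗  (r4,h4) ✗  (r5,h3) ✓  (r5,h4) ✓
Counterexamples (restrictor pairs failing the scope): 2.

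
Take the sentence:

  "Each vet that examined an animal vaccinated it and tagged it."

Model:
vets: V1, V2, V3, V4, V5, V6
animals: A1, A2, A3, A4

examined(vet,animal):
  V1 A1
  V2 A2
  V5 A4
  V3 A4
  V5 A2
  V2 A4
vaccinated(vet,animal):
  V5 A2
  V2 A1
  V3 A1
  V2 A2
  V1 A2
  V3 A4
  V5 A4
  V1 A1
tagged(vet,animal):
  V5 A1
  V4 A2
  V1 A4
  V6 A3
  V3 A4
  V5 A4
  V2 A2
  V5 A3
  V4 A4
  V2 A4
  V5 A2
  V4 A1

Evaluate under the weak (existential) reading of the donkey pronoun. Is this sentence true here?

"it" takes "an animal" as antecedent — a donkey pronoun bound across the clause boundary.
Weak reading: every vet v with some examined-animal has at least one examined-animal a such that vaccinated(v,a) ∧ tagged(v,a).
Per vet: V1:✗  V2:✓  V3:✓  V5:✓
V1 has no witness among its examined-animals.

False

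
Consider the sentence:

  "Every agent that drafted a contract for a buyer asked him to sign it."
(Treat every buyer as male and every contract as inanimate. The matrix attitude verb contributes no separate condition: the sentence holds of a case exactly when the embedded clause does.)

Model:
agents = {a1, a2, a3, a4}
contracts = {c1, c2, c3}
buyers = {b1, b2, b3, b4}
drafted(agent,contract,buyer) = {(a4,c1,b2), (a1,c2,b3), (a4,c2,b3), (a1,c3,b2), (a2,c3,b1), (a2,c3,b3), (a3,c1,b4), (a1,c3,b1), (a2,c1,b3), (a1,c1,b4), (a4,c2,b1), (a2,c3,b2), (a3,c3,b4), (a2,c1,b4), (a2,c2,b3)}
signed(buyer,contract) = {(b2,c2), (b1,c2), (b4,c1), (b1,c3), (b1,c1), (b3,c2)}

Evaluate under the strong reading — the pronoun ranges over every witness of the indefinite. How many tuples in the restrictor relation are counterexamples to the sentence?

"him" takes "a buyer" as antecedent and "it" takes "a contract"; both are donkey pronouns co-varying with the restrictor.
Strong reading: for every (a,c,b) with drafted(a,c,b), signed(b,c).
Restrictor triples: (a1,c1,b4)→signed(b4,c1) ✓  (a1,c2,b3)→signed(b3,c2) ✓  (a1,c3,b1)→signed(b1,c3) ✓  (a1,c3,b2)→signed(b2,c3) ✗  (a2,c1,b3)→signed(b3,c1) ✗  (a2,c1,b4)→signed(b4,c1) ✓  (a2,c2,b3)→signed(b3,c2) ✓  (a2,c3,b1)→signed(b1,c3) ✓  (a2,c3,b2)→signed(b2,c3) ✗  (a2,c3,b3)→signed(b3,c3) ✗  (a3,c1,b4)→signed(b4,c1) ✓  (a3,c3,b4)→signed(b4,c3) ✗  (a4,c1,b2)→signed(b2,c1) ✗  (a4,c2,b1)→signed(b1,c2) ✓  (a4,c2,b3)→signed(b3,c2) ✓
Counterexamples (restrictor triples failing the scope): 6.

6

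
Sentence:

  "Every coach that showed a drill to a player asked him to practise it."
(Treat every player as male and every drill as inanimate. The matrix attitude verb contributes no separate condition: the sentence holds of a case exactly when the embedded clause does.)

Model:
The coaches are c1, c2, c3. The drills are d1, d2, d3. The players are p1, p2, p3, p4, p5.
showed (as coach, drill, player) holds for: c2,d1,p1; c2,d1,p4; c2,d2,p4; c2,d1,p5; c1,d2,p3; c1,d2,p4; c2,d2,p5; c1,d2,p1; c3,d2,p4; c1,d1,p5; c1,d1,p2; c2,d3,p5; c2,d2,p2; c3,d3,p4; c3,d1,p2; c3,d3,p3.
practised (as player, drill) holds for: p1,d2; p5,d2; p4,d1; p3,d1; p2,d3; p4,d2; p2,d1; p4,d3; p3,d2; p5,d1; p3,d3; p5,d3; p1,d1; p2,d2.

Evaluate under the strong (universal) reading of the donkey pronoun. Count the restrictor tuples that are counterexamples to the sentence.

"him" takes "a player" as antecedent and "it" takes "a drill"; both are donkey pronouns co-varying with the restrictor.
Strong reading: for every (c,d,p) with showed(c,d,p), practised(p,d).
Restrictor triples: (c1,d1,p2)→practised(p2,d1) ✓  (c1,d1,p5)→practised(p5,d1) ✓  (c1,d2,p1)→practised(p1,d2) ✓  (c1,d2,p3)→practised(p3,d2) ✓  (c1,d2,p4)→practised(p4,d2) ✓  (c2,d1,p1)→practised(p1,d1) ✓  (c2,d1,p4)→practised(p4,d1) ✓  (c2,d1,p5)→practised(p5,d1) ✓  (c2,d2,p2)→practised(p2,d2) ✓  (c2,d2,p4)→practised(p4,d2) ✓  (c2,d2,p5)→practised(p5,d2) ✓  (c2,d3,p5)→practised(p5,d3) ✓  (c3,d1,p2)→practised(p2,d1) ✓  (c3,d2,p4)→practised(p4,d2) ✓  (c3,d3,p3)→practised(p3,d3) ✓  (c3,d3,p4)→practised(p4,d3) ✓
Counterexamples (restrictor triples failing the scope): 0.

0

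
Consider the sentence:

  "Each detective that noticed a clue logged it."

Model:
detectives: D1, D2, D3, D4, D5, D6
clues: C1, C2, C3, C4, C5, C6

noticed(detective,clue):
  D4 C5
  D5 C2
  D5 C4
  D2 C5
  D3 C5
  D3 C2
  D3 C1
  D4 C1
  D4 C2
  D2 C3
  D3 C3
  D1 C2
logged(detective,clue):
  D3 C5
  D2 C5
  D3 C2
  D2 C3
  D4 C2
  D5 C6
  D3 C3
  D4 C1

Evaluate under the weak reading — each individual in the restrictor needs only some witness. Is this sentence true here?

"it" takes "a clue" as antecedent — a donkey pronoun bound across the clause boundary.
Weak reading: every detective d with some noticed-clue has at least one noticed-clue c such that logged(d,c).
Per detective: D1:✗  D2:✓  D3:✓  D4:✓  D5:✗
D1 has no witness among its noticed-clues.

False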